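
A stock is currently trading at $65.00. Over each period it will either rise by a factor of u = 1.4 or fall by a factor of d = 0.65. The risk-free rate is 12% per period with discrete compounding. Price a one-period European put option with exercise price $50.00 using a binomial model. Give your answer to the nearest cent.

Risk-neutral probability p = (1 + 0.12 − 0.65)/(1.4 − 0.65) = 0.4700/0.7500 = 0.6267
Terminal stock prices: S_u = 91, S_d = 42.25
Terminal payoffs (K − S): max(-41, 0) = 0, max(7.75, 0) = 7.75
Node 0 (S = 65): V_0 = 1/1.12·[0.6267·0.0000 + 0.3733·7.7500] = 2.5833

$2.58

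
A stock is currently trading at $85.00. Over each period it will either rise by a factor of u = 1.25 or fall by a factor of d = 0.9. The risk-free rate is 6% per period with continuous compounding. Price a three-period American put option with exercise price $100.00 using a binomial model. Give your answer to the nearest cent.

$15.00

Risk-neutral probability p = (e^0.06 − 0.9)/(1.25 − 0.9) = 0.1618/0.3500 = 0.4624
Terminal stock prices: S_uuu = 166, S_uud = 119.5, S_udd = 86.06, S_ddd = 61.97
Terminal payoffs (K − S): max(-66.02, 0) = 0, max(-19.53, 0) = 0, max(13.94, 0) = 13.94, max(38.03, 0) = 38.03
Node uu (S = 132.8): continuation = e^(−0.06)·[0.4624·0.0000 + 0.5376·0.0000] = 0.0000; exercise value = 0.0000 ≤ continuation, so V_uu = 0.0000
Node ud (S = 95.62): continuation = e^(−0.06)·[0.4624·0.0000 + 0.5376·13.9375] = 7.0566; exercise value = 4.3750 ≤ continuation, so V_ud = 7.0566
Node dd (S = 68.85): continuation = e^(−0.06)·[0.4624·13.9375 + 0.5376·38.0350] = 25.3265; exercise value = 31.1500 > continuation, so V_dd = 31.1500 (exercise)
Node u (S = 106.2): continuation = e^(−0.06)·[0.4624·0.0000 + 0.5376·7.0566] = 3.5728; exercise value = 0.0000 ≤ continuation, so V_u = 3.5728
Node d (S = 76.5): continuation = e^(−0.06)·[0.4624·7.0566 + 0.5376·31.1500] = 18.8442; exercise value = 23.5000 > continuation, so V_d = 23.5000 (exercise)
Node 0 (S = 85): continuation = e^(−0.06)·[0.4624·3.5728 + 0.5376·23.5000] = 13.4539; exercise value = 15.0000 > continuation, so V_0 = 15.0000 (exercise)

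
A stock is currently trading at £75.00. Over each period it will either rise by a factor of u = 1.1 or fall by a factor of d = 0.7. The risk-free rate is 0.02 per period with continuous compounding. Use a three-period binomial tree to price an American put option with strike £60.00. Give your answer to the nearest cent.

Risk-neutral probability p = (e^0.02 − 0.7)/(1.1 − 0.7) = 0.3202/0.4000 = 0.8005
Terminal stock prices: S_uuu = 99.83, S_uud = 63.53, S_udd = 40.42, S_ddd = 25.72
Terminal payoffs (K − S): max(-39.83, 0) = 0, max(-3.525, 0) = 0, max(19.58, 0) = 19.58, max(34.28, 0) = 34.28
Node uu (S = 90.75): continuation = e^(−0.02)·[0.8005·0.0000 + 0.1995·0.0000] = 0.0000; exercise value = 0.0000 ≤ continuation, so V_uu = 0.0000
Node ud (S = 57.75): continuation = e^(−0.02)·[0.8005·0.0000 + 0.1995·19.5750] = 3.8278; exercise value = 2.2500 ≤ continuation, so V_ud = 3.8278
Node dd (S = 36.75): continuation = e^(−0.02)·[0.8005·19.5750 + 0.1995·34.2750] = 22.0619; exercise value = 23.2500 > continuation, so V_dd = 23.2500 (exercise)
Node u (S = 82.5): continuation = e^(−0.02)·[0.8005·0.0000 + 0.1995·3.8278] = 0.7485; exercise value = 0.0000 ≤ continuation, so V_u = 0.7485
Node d (S = 52.5): continuation = e^(−0.02)·[0.8005·3.8278 + 0.1995·23.2500] = 7.5500; exercise value = 7.5000 ≤ continuation, so V_d = 7.5500
Node 0 (S = 75): continuation = e^(−0.02)·[0.8005·0.7485 + 0.1995·7.5500] = 2.0637; exercise value = 0.0000 ≤ continuation, so V_0 = 2.0637

£2.06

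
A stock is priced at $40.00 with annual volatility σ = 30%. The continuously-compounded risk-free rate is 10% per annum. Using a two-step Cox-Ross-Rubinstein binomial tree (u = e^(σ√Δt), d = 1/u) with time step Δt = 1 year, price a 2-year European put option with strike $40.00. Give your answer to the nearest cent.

$2.39

CRR parameters: u = e^(σ√Δt) = e^(0.3·√1) = 1.3499, d = 1/u = 0.7408
Per-period rate: rΔt = 0.1·1 = 0.1, so R = e^0.1 = 1.1052
Risk-neutral probability p = (e^0.1 − 0.7408)/(1.3499 − 0.7408) = 0.3644/0.6090 = 0.5982
Terminal stock prices: S_uu = 72.88, S_ud = 40, S_dd = 21.95
Terminal payoffs (K − S): max(-32.88, 0) = 0, max(0, 0) = 0, max(18.05, 0) = 18.05
Node u (S = 53.99): V_u = e^(−0.1)·[0.5982·0.0000 + 0.4018·0.0000] = 0.0000
Node d (S = 29.63): V_d = e^(−0.1)·[0.5982·0.0000 + 0.4018·18.0475] = 6.5608
Node 0 (S = 40): V_0 = e^(−0.1)·[0.5982·0.0000 + 0.4018·6.5608] = 2.3850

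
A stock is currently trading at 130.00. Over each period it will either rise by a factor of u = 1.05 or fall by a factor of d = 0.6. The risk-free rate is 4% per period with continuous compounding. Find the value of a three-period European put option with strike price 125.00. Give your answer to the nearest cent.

2.12

Risk-neutral probability p = (e^0.04 − 0.6)/(1.05 − 0.6) = 0.4408/0.4500 = 0.9796
Terminal stock prices: S_uuu = 150.5, S_uud = 86, S_udd = 49.14, S_ddd = 28.08
Terminal payoffs (K − S): max(-25.49, 0) = 0, max(39, 0) = 39, max(75.86, 0) = 75.86, max(96.92, 0) = 96.92
Node uu (S = 143.3): V_uu = e^(−0.04)·[0.9796·0.0000 + 0.0204·39.0050] = 0.7653
Node ud (S = 81.9): V_ud = e^(−0.04)·[0.9796·39.0050 + 0.0204·75.8600] = 38.1987
Node dd (S = 46.8): V_dd = e^(−0.04)·[0.9796·75.8600 + 0.0204·96.9200] = 73.2987
Node u (S = 136.5): V_u = e^(−0.04)·[0.9796·0.7653 + 0.0204·38.1987] = 1.4697
Node d (S = 78): V_d = e^(−0.04)·[0.9796·38.1987 + 0.0204·73.2987] = 37.3895
Node 0 (S = 130): V_0 = e^(−0.04)·[0.9796·1.4697 + 0.0204·37.3895] = 2.1168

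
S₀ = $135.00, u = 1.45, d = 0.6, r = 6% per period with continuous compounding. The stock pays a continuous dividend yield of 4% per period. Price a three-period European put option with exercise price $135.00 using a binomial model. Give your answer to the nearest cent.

$31.87

Per-period risk-free factor R = e^0.06 = 1.0618; dividend-adjusted growth = e^(0.06−0.04) = 1.0202.
Risk-neutral probability p = (1.0202 − 0.6)/(1.45 − 0.6) = 0.4202/0.8500 = 0.4944
Terminal stock prices: S_uuu = 411.6, S_uud = 170.3, S_udd = 70.47, S_ddd = 29.16
Terminal payoffs (K − S): max(-276.6, 0) = 0, max(-35.3, 0) = 0, max(64.53, 0) = 64.53, max(105.8, 0) = 105.8
Node uu (S = 283.8): V_uu = e^(−0.06)·[0.4944·0.0000 + 0.5056·0.0000] = 0.0000
Node ud (S = 117.4): V_ud = e^(−0.06)·[0.4944·0.0000 + 0.5056·64.5300] = 30.7291
Node dd (S = 48.6): V_dd = e^(−0.06)·[0.4944·64.5300 + 0.5056·105.8400] = 80.4438
Node u (S = 195.8): V_u = e^(−0.06)·[0.4944·0.0000 + 0.5056·30.7291] = 14.6332
Node d (S = 81): V_d = e^(−0.06)·[0.4944·30.7291 + 0.5056·80.4438] = 52.6137
Node 0 (S = 135): V_0 = e^(−0.06)·[0.4944·14.6332 + 0.5056·52.6137] = 31.8673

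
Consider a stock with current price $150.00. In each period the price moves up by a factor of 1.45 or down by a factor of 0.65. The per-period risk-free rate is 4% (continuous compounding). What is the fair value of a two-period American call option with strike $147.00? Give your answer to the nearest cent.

Risk-neutral probability p = (e^0.04 − 0.65)/(1.45 − 0.65) = 0.3908/0.8000 = 0.4885
Terminal stock prices: S_uu = 315.4, S_ud = 141.4, S_dd = 63.38
Terminal payoffs (S − K): max(168.4, 0) = 168.4, max(-5.625, 0) = 0, max(-83.62, 0) = 0
Node u (S = 217.5): continuation = e^(−0.04)·[0.4885·168.3750 + 0.5115·0.0000] = 79.0283; exercise value = 70.5000 ≤ continuation, so V_u = 79.0283
Node d (S = 97.5): continuation = e^(−0.04)·[0.4885·0.0000 + 0.5115·0.0000] = 0.0000; exercise value = 0.0000 ≤ continuation, so V_d = 0.0000
Node 0 (S = 150): continuation = e^(−0.04)·[0.4885·79.0283 + 0.5115·0.0000] = 37.0926; exercise value = 3.0000 ≤ continuation, so V_0 = 37.0926

$37.09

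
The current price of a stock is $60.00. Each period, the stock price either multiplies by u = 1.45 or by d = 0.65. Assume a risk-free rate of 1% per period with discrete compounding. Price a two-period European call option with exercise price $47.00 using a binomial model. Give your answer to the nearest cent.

Risk-neutral probability p = (1 + 0.01 − 0.65)/(1.45 − 0.65) = 0.3600/0.8000 = 0.4500
Terminal stock prices: S_uu = 126.2, S_ud = 56.55, S_dd = 25.35
Terminal payoffs (S − K): max(79.15, 0) = 79.15, max(9.55, 0) = 9.55, max(-21.65, 0) = 0
Node u (S = 87): V_u = 1/1.01·[0.4500·79.1500 + 0.5500·9.5500] = 40.4653
Node d (S = 39): V_d = 1/1.01·[0.4500·9.5500 + 0.5500·0.0000] = 4.2550
Node 0 (S = 60): V_0 = 1/1.01·[0.4500·40.4653 + 0.5500·4.2550] = 20.3462

$20.35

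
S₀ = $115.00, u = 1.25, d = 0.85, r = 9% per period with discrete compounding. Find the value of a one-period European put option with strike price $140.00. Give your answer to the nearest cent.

$15.50

Risk-neutral probability p = (1 + 0.09 − 0.85)/(1.25 − 0.85) = 0.2400/0.4000 = 0.6000
Terminal stock prices: S_u = 143.8, S_d = 97.75
Terminal payoffs (K − S): max(-3.75, 0) = 0, max(42.25, 0) = 42.25
Node 0 (S = 115): V_0 = 1/1.09·[0.6000·0.0000 + 0.4000·42.2500] = 15.5046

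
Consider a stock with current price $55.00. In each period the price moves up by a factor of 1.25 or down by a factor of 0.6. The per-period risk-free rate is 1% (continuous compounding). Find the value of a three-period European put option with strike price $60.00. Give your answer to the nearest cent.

Risk-neutral probability p = (e^0.01 − 0.6)/(1.25 − 0.6) = 0.4101/0.6500 = 0.6308
Terminal stock prices: S_uuu = 107.4, S_uud = 51.56, S_udd = 24.75, S_ddd = 11.88
Terminal payoffs (K − S): max(-47.42, 0) = 0, max(8.438, 0) = 8.438, max(35.25, 0) = 35.25, max(48.12, 0) = 48.12
Node uu (S = 85.94): V_uu = e^(−0.01)·[0.6308·0.0000 + 0.3692·8.4375] = 3.0837
Node ud (S = 41.25): V_ud = e^(−0.01)·[0.6308·8.4375 + 0.3692·35.2500] = 18.1530
Node dd (S = 19.8): V_dd = e^(−0.01)·[0.6308·35.2500 + 0.3692·48.1200] = 39.6030
Node u (S = 68.75): V_u = e^(−0.01)·[0.6308·3.0837 + 0.3692·18.1530] = 8.5606
Node d (S = 33): V_d = e^(−0.01)·[0.6308·18.1530 + 0.3692·39.6030] = 25.8119
Node 0 (S = 55): V_0 = e^(−0.01)·[0.6308·8.5606 + 0.3692·25.8119] = 14.7804

$14.78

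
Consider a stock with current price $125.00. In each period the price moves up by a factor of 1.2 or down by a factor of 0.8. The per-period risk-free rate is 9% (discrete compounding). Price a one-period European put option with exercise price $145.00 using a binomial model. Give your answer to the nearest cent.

Risk-neutral probability p = (1 + 0.09 − 0.8)/(1.2 − 0.8) = 0.2900/0.4000 = 0.7250
Terminal stock prices: S_u = 150, S_d = 100
Terminal payoffs (K − S): max(-5, 0) = 0, max(45, 0) = 45
Node 0 (S = 125): V_0 = 1/1.09·[0.7250·0.0000 + 0.2750·45.0000] = 11.3532

$11.35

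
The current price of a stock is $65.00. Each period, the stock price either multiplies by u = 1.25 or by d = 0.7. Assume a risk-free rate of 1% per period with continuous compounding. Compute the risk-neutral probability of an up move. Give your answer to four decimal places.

p = 0.5637

Risk-neutral probability p = (e^0.01 − 0.7)/(1.25 − 0.7) = 0.3101/0.5500 = 0.5637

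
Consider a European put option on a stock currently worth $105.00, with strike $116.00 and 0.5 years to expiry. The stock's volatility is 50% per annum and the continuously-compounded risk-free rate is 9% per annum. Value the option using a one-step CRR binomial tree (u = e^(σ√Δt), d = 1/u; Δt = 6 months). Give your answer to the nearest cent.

CRR parameters: u = e^(σ√Δt) = e^(0.5·√0.5) = 1.4241, d = 1/u = 0.7022
Per-period rate: rΔt = 0.09·0.5 = 0.045, so R = e^0.045 = 1.0460
Risk-neutral probability p = (e^0.045 − 0.7022)/(1.4241 − 0.7022) = 0.3438/0.7219 = 0.4763
Terminal stock prices: S_u = 149.5, S_d = 73.73
Terminal payoffs (K − S): max(-33.53, 0) = 0, max(42.27, 0) = 42.27
Node 0 (S = 105): V_0 = e^(−0.045)·[0.4763·0.0000 + 0.5237·42.2702] = 21.1637

$21.16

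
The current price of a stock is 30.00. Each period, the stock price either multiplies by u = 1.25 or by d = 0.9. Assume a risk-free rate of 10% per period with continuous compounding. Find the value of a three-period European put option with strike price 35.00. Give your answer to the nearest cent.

1.72

Risk-neutral probability p = (e^0.1 − 0.9)/(1.25 − 0.9) = 0.2052/0.3500 = 0.5862
Terminal stock prices: S_uuu = 58.59, S_uud = 42.19, S_udd = 30.38, S_ddd = 21.87
Terminal payoffs (K − S): max(-23.59, 0) = 0, max(-7.188, 0) = 0, max(4.625, 0) = 4.625, max(13.13, 0) = 13.13
Node uu (S = 46.88): V_uu = e^(−0.1)·[0.5862·0.0000 + 0.4138·0.0000] = 0.0000
Node ud (S = 33.75): V_ud = e^(−0.1)·[0.5862·0.0000 + 0.4138·4.6250] = 1.7317
Node dd (S = 24.3): V_dd = e^(−0.1)·[0.5862·4.6250 + 0.4138·13.1300] = 7.3693
Node u (S = 37.5): V_u = e^(−0.1)·[0.5862·0.0000 + 0.4138·1.7317] = 0.6484
Node d (S = 27): V_d = e^(−0.1)·[0.5862·1.7317 + 0.4138·7.3693] = 3.6777
Node 0 (S = 30): V_0 = e^(−0.1)·[0.5862·0.6484 + 0.4138·3.6777] = 1.7209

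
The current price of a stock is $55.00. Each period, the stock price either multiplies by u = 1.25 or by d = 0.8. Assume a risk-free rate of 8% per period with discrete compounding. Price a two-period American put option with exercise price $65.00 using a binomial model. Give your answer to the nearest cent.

Risk-neutral probability p = (1 + 0.08 − 0.8)/(1.25 − 0.8) = 0.2800/0.4500 = 0.6222
Terminal stock prices: S_uu = 85.94, S_ud = 55, S_dd = 35.2
Terminal payoffs (K − S): max(-20.94, 0) = 0, max(10, 0) = 10, max(29.8, 0) = 29.8
Node u (S = 68.75): continuation = 1/1.08·[0.6222·0.0000 + 0.3778·10.0000] = 3.4979; exercise value = 0.0000 ≤ continuation, so V_u = 3.4979
Node d (S = 44): continuation = 1/1.08·[0.6222·10.0000 + 0.3778·29.8000] = 16.1852; exercise value = 21.0000 > continuation, so V_d = 21.0000 (exercise)
Node 0 (S = 55): continuation = 1/1.08·[0.6222·3.4979 + 0.3778·21.0000] = 9.3610; exercise value = 10.0000 > continuation, so V_0 = 10.0000 (exercise)

$10.00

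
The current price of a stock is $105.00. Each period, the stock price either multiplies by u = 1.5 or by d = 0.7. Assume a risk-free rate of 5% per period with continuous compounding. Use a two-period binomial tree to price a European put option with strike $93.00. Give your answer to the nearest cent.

$11.83

Risk-neutral probability p = (e^0.05 − 0.7)/(1.5 − 0.7) = 0.3513/0.8000 = 0.4391
Terminal stock prices: S_uu = 236.2, S_ud = 110.2, S_dd = 51.45
Terminal payoffs (K − S): max(-143.2, 0) = 0, max(-17.25, 0) = 0, max(41.55, 0) = 41.55
Node u (S = 157.5): V_u = e^(−0.05)·[0.4391·0.0000 + 0.5609·0.0000] = 0.0000
Node d (S = 73.5): V_d = e^(−0.05)·[0.4391·0.0000 + 0.5609·41.5500] = 22.1692
Node 0 (S = 105): V_0 = e^(−0.05)·[0.4391·0.0000 + 0.5609·22.1692] = 11.8285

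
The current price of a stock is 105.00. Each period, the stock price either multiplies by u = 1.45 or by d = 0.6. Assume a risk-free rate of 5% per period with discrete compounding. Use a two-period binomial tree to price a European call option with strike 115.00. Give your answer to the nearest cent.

Risk-neutral probability p = (1 + 0.05 − 0.6)/(1.45 − 0.6) = 0.4500/0.8500 = 0.5294
Terminal stock prices: S_uu = 220.8, S_ud = 91.35, S_dd = 37.8
Terminal payoffs (S − K): max(105.8, 0) = 105.8, max(-23.65, 0) = 0, max(-77.2, 0) = 0
Node u (S = 152.2): V_u = 1/1.05·[0.5294·105.7625 + 0.4706·0.0000] = 53.3256
Node d (S = 63): V_d = 1/1.05·[0.5294·0.0000 + 0.4706·0.0000] = 0.0000
Node 0 (S = 105): V_0 = 1/1.05·[0.5294·53.3256 + 0.4706·0.0000] = 26.8869

26.89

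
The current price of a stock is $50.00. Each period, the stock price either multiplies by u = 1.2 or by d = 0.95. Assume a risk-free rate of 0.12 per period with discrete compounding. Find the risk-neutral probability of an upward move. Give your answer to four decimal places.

Risk-neutral probability p = (1 + 0.12 − 0.95)/(1.2 − 0.95) = 0.1700/0.2500 = 0.6800

p = 0.6800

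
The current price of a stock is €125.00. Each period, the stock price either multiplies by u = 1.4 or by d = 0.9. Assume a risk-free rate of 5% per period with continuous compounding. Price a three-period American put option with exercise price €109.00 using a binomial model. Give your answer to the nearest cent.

Risk-neutral probability p = (e^0.05 − 0.9)/(1.4 − 0.9) = 0.1513/0.5000 = 0.3025
Terminal stock prices: S_uuu = 343, S_uud = 220.5, S_udd = 141.8, S_ddd = 91.13
Terminal payoffs (K − S): max(-234, 0) = 0, max(-111.5, 0) = 0, max(-32.75, 0) = 0, max(17.87, 0) = 17.87
Node uu (S = 245): continuation = e^(−0.05)·[0.3025·0.0000 + 0.6975·0.0000] = 0.0000; exercise value = 0.0000 ≤ continuation, so V_uu = 0.0000
Node ud (S = 157.5): continuation = e^(−0.05)·[0.3025·0.0000 + 0.6975·0.0000] = 0.0000; exercise value = 0.0000 ≤ continuation, so V_ud = 0.0000
Node dd (S = 101.2): continuation = e^(−0.05)·[0.3025·0.0000 + 0.6975·17.8750] = 11.8590; exercise value = 7.7500 ≤ continuation, so V_dd = 11.8590
Node u (S = 175): continuation = e^(−0.05)·[0.3025·0.0000 + 0.6975·0.0000] = 0.0000; exercise value = 0.0000 ≤ continuation, so V_u = 0.0000
Node d (S = 112.5): continuation = e^(−0.05)·[0.3025·0.0000 + 0.6975·11.8590] = 7.8678; exercise value = 0.0000 ≤ continuation, so V_d = 7.8678
Node 0 (S = 125): continuation = e^(−0.05)·[0.3025·0.0000 + 0.6975·7.8678] = 5.2198; exercise value = 0.0000 ≤ continuation, so V_0 = 5.2198

€5.22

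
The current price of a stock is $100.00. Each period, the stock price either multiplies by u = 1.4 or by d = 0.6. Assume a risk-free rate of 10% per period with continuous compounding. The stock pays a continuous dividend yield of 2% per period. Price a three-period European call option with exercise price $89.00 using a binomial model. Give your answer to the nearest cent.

$39.46

Per-period risk-free factor R = e^0.1 = 1.1052; dividend-adjusted growth = e^(0.1−0.02) = 1.0833.
Risk-neutral probability p = (1.0833 − 0.6)/(1.4 − 0.6) = 0.4833/0.8000 = 0.6041
Terminal stock prices: S_uuu = 274.4, S_uud = 117.6, S_udd = 50.4, S_ddd = 21.6
Terminal payoffs (S − K): max(185.4, 0) = 185.4, max(28.6, 0) = 28.6, max(-38.6, 0) = 0, max(-67.4, 0) = 0
Node uu (S = 196): V_uu = e^(−0.1)·[0.6041·185.4000 + 0.3959·28.6000] = 111.5884
Node ud (S = 84): V_ud = e^(−0.1)·[0.6041·28.6000 + 0.3959·0.0000] = 15.6333
Node dd (S = 36): V_dd = e^(−0.1)·[0.6041·0.0000 + 0.3959·0.0000] = 0.0000
Node u (S = 140): V_u = e^(−0.1)·[0.6041·111.5884 + 0.3959·15.6333] = 66.5966
Node d (S = 60): V_d = e^(−0.1)·[0.6041·15.6333 + 0.3959·0.0000] = 8.5455
Node 0 (S = 100): V_0 = e^(−0.1)·[0.6041·66.5966 + 0.3959·8.5455] = 39.4642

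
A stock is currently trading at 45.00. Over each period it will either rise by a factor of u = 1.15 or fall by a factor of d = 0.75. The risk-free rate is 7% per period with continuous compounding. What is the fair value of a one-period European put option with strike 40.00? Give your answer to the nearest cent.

Risk-neutral probability p = (e^0.07 − 0.75)/(1.15 − 0.75) = 0.3225/0.4000 = 0.8063
Terminal stock prices: S_u = 51.75, S_d = 33.75
Terminal payoffs (K − S): max(-11.75, 0) = 0, max(6.25, 0) = 6.25
Node 0 (S = 45): V_0 = e^(−0.07)·[0.8063·0.0000 + 0.1937·6.2500] = 1.1290

1.13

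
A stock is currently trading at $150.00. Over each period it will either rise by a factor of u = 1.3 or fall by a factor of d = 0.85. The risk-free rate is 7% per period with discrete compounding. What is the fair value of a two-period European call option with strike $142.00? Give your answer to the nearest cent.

$33.64

Risk-neutral probability p = (1 + 0.07 − 0.85)/(1.3 − 0.85) = 0.2200/0.4500 = 0.4889
Terminal stock prices: S_uu = 253.5, S_ud = 165.8, S_dd = 108.4
Terminal payoffs (S − K): max(111.5, 0) = 111.5, max(23.75, 0) = 23.75, max(-33.63, 0) = 0
Node u (S = 195): V_u = 1/1.07·[0.4889·111.5000 + 0.5111·23.7500] = 62.2897
Node d (S = 127.5): V_d = 1/1.07·[0.4889·23.7500 + 0.5111·0.0000] = 10.8515
Node 0 (S = 150): V_0 = 1/1.07·[0.4889·62.2897 + 0.5111·10.8515] = 33.6440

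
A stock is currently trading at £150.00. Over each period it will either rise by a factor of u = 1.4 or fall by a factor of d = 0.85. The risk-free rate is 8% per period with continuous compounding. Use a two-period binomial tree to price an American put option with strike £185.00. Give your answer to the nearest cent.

£35.00

Risk-neutral probability p = (e^0.08 − 0.85)/(1.4 − 0.85) = 0.2333/0.5500 = 0.4242
Terminal stock prices: S_uu = 294, S_ud = 178.5, S_dd = 108.4
Terminal payoffs (K − S): max(-109, 0) = 0, max(6.5, 0) = 6.5, max(76.63, 0) = 76.63
Node u (S = 210): continuation = e^(−0.08)·[0.4242·0.0000 + 0.5758·6.5000] = 3.4552; exercise value = 0.0000 ≤ continuation, so V_u = 3.4552
Node d (S = 127.5): continuation = e^(−0.08)·[0.4242·6.5000 + 0.5758·76.6250] = 43.2765; exercise value = 57.5000 > continuation, so V_d = 57.5000 (exercise)
Node 0 (S = 150): continuation = e^(−0.08)·[0.4242·3.4552 + 0.5758·57.5000] = 31.9181; exercise value = 35.0000 > continuation, so V_0 = 35.0000 (exercise)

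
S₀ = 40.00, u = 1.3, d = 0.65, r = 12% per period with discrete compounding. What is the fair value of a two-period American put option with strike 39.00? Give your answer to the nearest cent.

4.04

Risk-neutral probability p = (1 + 0.12 − 0.65)/(1.3 − 0.65) = 0.4700/0.6500 = 0.7231
Terminal stock prices: S_uu = 67.6, S_ud = 33.8, S_dd = 16.9
Terminal payoffs (K − S): max(-28.6, 0) = 0, max(5.2, 0) = 5.2, max(22.1, 0) = 22.1
Node u (S = 52): continuation = 1/1.12·[0.7231·0.0000 + 0.2769·5.2000] = 1.2857; exercise value = 0.0000 ≤ continuation, so V_u = 1.2857
Node d (S = 26): continuation = 1/1.12·[0.7231·5.2000 + 0.2769·22.1000] = 8.8214; exercise value = 13.0000 > continuation, so V_d = 13.0000 (exercise)
Node 0 (S = 40): continuation = 1/1.12·[0.7231·1.2857 + 0.2769·13.0000] = 4.0443; exercise value = 0.0000 ≤ continuation, so V_0 = 4.0443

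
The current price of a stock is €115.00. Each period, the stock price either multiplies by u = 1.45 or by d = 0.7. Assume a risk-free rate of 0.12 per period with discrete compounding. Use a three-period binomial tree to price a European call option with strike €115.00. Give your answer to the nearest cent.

€45.43

Risk-neutral probability p = (1 + 0.12 − 0.7)/(1.45 − 0.7) = 0.4200/0.7500 = 0.5600
Terminal stock prices: S_uuu = 350.6, S_uud = 169.3, S_udd = 81.71, S_ddd = 39.44
Terminal payoffs (S − K): max(235.6, 0) = 235.6, max(54.25, 0) = 54.25, max(-33.29, 0) = 0, max(-75.56, 0) = 0
Node uu (S = 241.8): V_uu = 1/1.12·[0.5600·235.5919 + 0.4400·54.2512] = 139.1089
Node ud (S = 116.7): V_ud = 1/1.12·[0.5600·54.2512 + 0.4400·0.0000] = 27.1256
Node dd (S = 56.35): V_dd = 1/1.12·[0.5600·0.0000 + 0.4400·0.0000] = 0.0000
Node u (S = 166.8): V_u = 1/1.12·[0.5600·139.1089 + 0.4400·27.1256] = 80.2110
Node d (S = 80.5): V_d = 1/1.12·[0.5600·27.1256 + 0.4400·0.0000] = 13.5628
Node 0 (S = 115): V_0 = 1/1.12·[0.5600·80.2110 + 0.4400·13.5628] = 45.4337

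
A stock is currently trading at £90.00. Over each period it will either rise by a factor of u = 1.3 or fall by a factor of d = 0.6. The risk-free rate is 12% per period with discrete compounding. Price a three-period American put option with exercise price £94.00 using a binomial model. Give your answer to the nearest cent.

£13.08

Risk-neutral probability p = (1 + 0.12 − 0.6)/(1.3 − 0.6) = 0.5200/0.7000 = 0.7429
Terminal stock prices: S_uuu = 197.7, S_uud = 91.26, S_udd = 42.12, S_ddd = 19.44
Terminal payoffs (K − S): max(-103.7, 0) = 0, max(2.74, 0) = 2.74, max(51.88, 0) = 51.88, max(74.56, 0) = 74.56
Node uu (S = 152.1): continuation = 1/1.12·[0.7429·0.0000 + 0.2571·2.7400] = 0.6291; exercise value = 0.0000 ≤ continuation, so V_uu = 0.6291
Node ud (S = 70.2): continuation = 1/1.12·[0.7429·2.7400 + 0.2571·51.8800] = 13.7286; exercise value = 23.8000 > continuation, so V_ud = 23.8000 (exercise)
Node dd (S = 32.4): continuation = 1/1.12·[0.7429·51.8800 + 0.2571·74.5600] = 51.5286; exercise value = 61.6000 > continuation, so V_dd = 61.6000 (exercise)
Node u (S = 117): continuation = 1/1.12·[0.7429·0.6291 + 0.2571·23.8000] = 5.8815; exercise value = 0.0000 ≤ continuation, so V_u = 5.8815
Node d (S = 54): continuation = 1/1.12·[0.7429·23.8000 + 0.2571·61.6000] = 29.9286; exercise value = 40.0000 > continuation, so V_d = 40.0000 (exercise)
Node 0 (S = 90): continuation = 1/1.12·[0.7429·5.8815 + 0.2571·40.0000] = 13.0847; exercise value = 4.0000 ≤ continuation, so V_0 = 13.0847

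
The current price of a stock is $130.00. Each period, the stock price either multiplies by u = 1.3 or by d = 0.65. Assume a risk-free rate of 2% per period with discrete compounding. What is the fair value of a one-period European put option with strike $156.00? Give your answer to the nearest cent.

$30.20

Risk-neutral probability p = (1 + 0.02 − 0.65)/(1.3 − 0.65) = 0.3700/0.6500 = 0.5692
Terminal stock prices: S_u = 169, S_d = 84.5
Terminal payoffs (K − S): max(-13, 0) = 0, max(71.5, 0) = 71.5
Node 0 (S = 130): V_0 = 1/1.02·[0.5692·0.0000 + 0.4308·71.5000] = 30.1961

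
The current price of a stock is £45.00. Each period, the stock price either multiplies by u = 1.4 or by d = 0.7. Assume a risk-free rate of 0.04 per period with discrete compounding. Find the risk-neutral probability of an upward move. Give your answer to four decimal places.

p = 0.4857

Risk-neutral probability p = (1 + 0.04 − 0.7)/(1.4 − 0.7) = 0.3400/0.7000 = 0.4857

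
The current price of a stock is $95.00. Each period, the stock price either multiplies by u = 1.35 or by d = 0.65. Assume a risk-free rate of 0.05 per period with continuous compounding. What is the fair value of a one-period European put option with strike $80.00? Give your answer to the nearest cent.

$7.41

Risk-neutral probability p = (e^0.05 − 0.65)/(1.35 − 0.65) = 0.4013/0.7000 = 0.5732
Terminal stock prices: S_u = 128.2, S_d = 61.75
Terminal payoffs (K − S): max(-48.25, 0) = 0, max(18.25, 0) = 18.25
Node 0 (S = 95): V_0 = e^(−0.05)·[0.5732·0.0000 + 0.4268·18.2500] = 7.4084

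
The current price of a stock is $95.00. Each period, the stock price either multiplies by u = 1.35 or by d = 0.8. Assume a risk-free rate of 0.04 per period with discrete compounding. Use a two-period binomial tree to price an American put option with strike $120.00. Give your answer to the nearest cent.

$27.80

Risk-neutral probability p = (1 + 0.04 − 0.8)/(1.35 − 0.8) = 0.2400/0.5500 = 0.4364
Terminal stock prices: S_uu = 173.1, S_ud = 102.6, S_dd = 60.8
Terminal payoffs (K − S): max(-53.14, 0) = 0, max(17.4, 0) = 17.4, max(59.2, 0) = 59.2
Node u (S = 128.2): continuation = 1/1.04·[0.4364·0.0000 + 0.5636·17.4000] = 9.4301; exercise value = 0.0000 ≤ continuation, so V_u = 9.4301
Node d (S = 76): continuation = 1/1.04·[0.4364·17.4000 + 0.5636·59.2000] = 39.3846; exercise value = 44.0000 > continuation, so V_d = 44.0000 (exercise)
Node 0 (S = 95): continuation = 1/1.04·[0.4364·9.4301 + 0.5636·44.0000] = 27.8028; exercise value = 25.0000 ≤ continuation, so V_0 = 27.8028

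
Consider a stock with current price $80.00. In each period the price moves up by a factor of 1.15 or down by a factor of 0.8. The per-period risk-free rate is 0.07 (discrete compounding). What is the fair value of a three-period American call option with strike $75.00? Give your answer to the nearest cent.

$20.70

Risk-neutral probability p = (1 + 0.07 − 0.8)/(1.15 − 0.8) = 0.2700/0.3500 = 0.7714
Terminal stock prices: S_uuu = 121.7, S_uud = 84.64, S_udd = 58.88, S_ddd = 40.96
Terminal payoffs (S − K): max(46.67, 0) = 46.67, max(9.64, 0) = 9.64, max(-16.12, 0) = 0, max(-34.04, 0) = 0
Node uu (S = 105.8): continuation = 1/1.07·[0.7714·46.6700 + 0.2286·9.6400] = 35.7065; exercise value = 30.8000 ≤ continuation, so V_uu = 35.7065
Node ud (S = 73.6): continuation = 1/1.07·[0.7714·9.6400 + 0.2286·0.0000] = 6.9501; exercise value = 0.0000 ≤ continuation, so V_ud = 6.9501
Node dd (S = 51.2): continuation = 1/1.07·[0.7714·0.0000 + 0.2286·0.0000] = 0.0000; exercise value = 0.0000 ≤ continuation, so V_dd = 0.0000
Node u (S = 92): continuation = 1/1.07·[0.7714·35.7065 + 0.2286·6.9501] = 27.2277; exercise value = 17.0000 ≤ continuation, so V_u = 27.2277
Node d (S = 64): continuation = 1/1.07·[0.7714·6.9501 + 0.2286·0.0000] = 5.0107; exercise value = 0.0000 ≤ continuation, so V_d = 5.0107
Node 0 (S = 80): continuation = 1/1.07·[0.7714·27.2277 + 0.2286·5.0107] = 20.7005; exercise value = 5.0000 ≤ continuation, so V_0 = 20.7005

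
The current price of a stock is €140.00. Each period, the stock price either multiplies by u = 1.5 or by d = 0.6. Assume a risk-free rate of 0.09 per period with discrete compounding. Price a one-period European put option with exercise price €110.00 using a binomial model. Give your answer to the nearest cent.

Risk-neutral probability p = (1 + 0.09 − 0.6)/(1.5 − 0.6) = 0.4900/0.9000 = 0.5444
Terminal stock prices: S_u = 210, S_d = 84
Terminal payoffs (K − S): max(-100, 0) = 0, max(26, 0) = 26
Node 0 (S = 140): V_0 = 1/1.09·[0.5444·0.0000 + 0.4556·26.0000] = 10.8665

€10.87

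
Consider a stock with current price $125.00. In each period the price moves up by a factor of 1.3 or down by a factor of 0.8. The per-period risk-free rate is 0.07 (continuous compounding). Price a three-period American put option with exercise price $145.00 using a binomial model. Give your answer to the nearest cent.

Risk-neutral probability p = (e^0.07 − 0.8)/(1.3 − 0.8) = 0.2725/0.5000 = 0.5450
Terminal stock prices: S_uuu = 274.6, S_uud = 169, S_udd = 104, S_ddd = 64
Terminal payoffs (K − S): max(-129.6, 0) = 0, max(-24, 0) = 0, max(41, 0) = 41, max(81, 0) = 81
Node uu (S = 211.3): continuation = e^(−0.07)·[0.5450·0.0000 + 0.4550·0.0000] = 0.0000; exercise value = 0.0000 ≤ continuation, so V_uu = 0.0000
Node ud (S = 130): continuation = e^(−0.07)·[0.5450·0.0000 + 0.4550·41.0000] = 17.3932; exercise value = 15.0000 ≤ continuation, so V_ud = 17.3932
Node dd (S = 80): continuation = e^(−0.07)·[0.5450·41.0000 + 0.4550·81.0000] = 55.1971; exercise value = 65.0000 > continuation, so V_dd = 65.0000 (exercise)
Node u (S = 162.5): continuation = e^(−0.07)·[0.5450·0.0000 + 0.4550·17.3932] = 7.3786; exercise value = 0.0000 ≤ continuation, so V_u = 7.3786
Node d (S = 100): continuation = e^(−0.07)·[0.5450·17.3932 + 0.4550·65.0000] = 36.4132; exercise value = 45.0000 > continuation, so V_d = 45.0000 (exercise)
Node 0 (S = 125): continuation = e^(−0.07)·[0.5450·7.3786 + 0.4550·45.0000] = 22.8397; exercise value = 20.0000 ≤ continuation, so V_0 = 22.8397

$22.84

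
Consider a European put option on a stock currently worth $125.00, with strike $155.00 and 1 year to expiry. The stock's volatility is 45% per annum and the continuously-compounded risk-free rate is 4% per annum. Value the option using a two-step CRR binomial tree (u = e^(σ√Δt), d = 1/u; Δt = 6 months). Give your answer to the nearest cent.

CRR parameters: u = e^(σ√Δt) = e^(0.45·√0.5) = 1.3746, d = 1/u = 0.7275
Per-period rate: rΔt = 0.04·0.5 = 0.02, so R = e^0.02 = 1.0202
Risk-neutral probability p = (e^0.02 − 0.7275)/(1.3746 − 0.7275) = 0.2927/0.6472 = 0.4523
Terminal stock prices: S_uu = 236.2, S_ud = 125, S_dd = 66.15
Terminal payoffs (K − S): max(-81.21, 0) = 0, max(30, 0) = 30, max(88.85, 0) = 88.85
Node u (S = 171.8): V_u = e^(−0.02)·[0.4523·0.0000 + 0.5477·30.0000] = 16.1048
Node d (S = 90.93): V_d = e^(−0.02)·[0.4523·30.0000 + 0.5477·88.8505] = 60.9985
Node 0 (S = 125): V_0 = e^(−0.02)·[0.4523·16.1048 + 0.5477·60.9985] = 39.8860

$39.89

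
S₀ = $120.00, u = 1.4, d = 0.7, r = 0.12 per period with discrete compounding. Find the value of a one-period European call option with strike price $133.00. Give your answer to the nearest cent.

Risk-neutral probability p = (1 + 0.12 − 0.7)/(1.4 − 0.7) = 0.4200/0.7000 = 0.6000
Terminal stock prices: S_u = 168, S_d = 84
Terminal payoffs (S − K): max(35, 0) = 35, max(-49, 0) = 0
Node 0 (S = 120): V_0 = 1/1.12·[0.6000·35.0000 + 0.4000·0.0000] = 18.7500

$18.75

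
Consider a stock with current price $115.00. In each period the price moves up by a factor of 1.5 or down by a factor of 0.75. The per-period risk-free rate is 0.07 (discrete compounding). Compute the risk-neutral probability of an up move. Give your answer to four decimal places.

Risk-neutral probability p = (1 + 0.07 − 0.75)/(1.5 − 0.75) = 0.3200/0.7500 = 0.4267

p = 0.4267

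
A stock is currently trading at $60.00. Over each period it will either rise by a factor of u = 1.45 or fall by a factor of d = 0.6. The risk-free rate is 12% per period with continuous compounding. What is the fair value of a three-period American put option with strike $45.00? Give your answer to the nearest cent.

$4.36

Risk-neutral probability p = (e^0.12 − 0.6)/(1.45 − 0.6) = 0.5275/0.8500 = 0.6206
Terminal stock prices: S_uuu = 182.9, S_uud = 75.69, S_udd = 31.32, S_ddd = 12.96
Terminal payoffs (K − S): max(-137.9, 0) = 0, max(-30.69, 0) = 0, max(13.68, 0) = 13.68, max(32.04, 0) = 32.04
Node uu (S = 126.2): continuation = e^(−0.12)·[0.6206·0.0000 + 0.3794·0.0000] = 0.0000; exercise value = 0.0000 ≤ continuation, so V_uu = 0.0000
Node ud (S = 52.2): continuation = e^(−0.12)·[0.6206·0.0000 + 0.3794·13.6800] = 4.6035; exercise value = 0.0000 ≤ continuation, so V_ud = 4.6035
Node dd (S = 21.6): continuation = e^(−0.12)·[0.6206·13.6800 + 0.3794·32.0400] = 18.3114; exercise value = 23.4000 > continuation, so V_dd = 23.4000 (exercise)
Node u (S = 87): continuation = e^(−0.12)·[0.6206·0.0000 + 0.3794·4.6035] = 1.5491; exercise value = 0.0000 ≤ continuation, so V_u = 1.5491
Node d (S = 36): continuation = e^(−0.12)·[0.6206·4.6035 + 0.3794·23.4000] = 10.4082; exercise value = 9.0000 ≤ continuation, so V_d = 10.4082
Node 0 (S = 60): continuation = e^(−0.12)·[0.6206·1.5491 + 0.3794·10.4082] = 4.3551; exercise value = 0.0000 ≤ continuation, so V_0 = 4.3551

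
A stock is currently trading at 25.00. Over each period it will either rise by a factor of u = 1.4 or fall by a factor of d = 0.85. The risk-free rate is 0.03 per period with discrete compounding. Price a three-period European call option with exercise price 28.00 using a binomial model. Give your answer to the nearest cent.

Risk-neutral probability p = (1 + 0.03 − 0.85)/(1.4 − 0.85) = 0.1800/0.5500 = 0.3273
Terminal stock prices: S_uuu = 68.6, S_uud = 41.65, S_udd = 25.29, S_ddd = 15.35
Terminal payoffs (S − K): max(40.6, 0) = 40.6, max(13.65, 0) = 13.65, max(-2.713, 0) = 0, max(-12.65, 0) = 0
Node uu (S = 49): V_uu = 1/1.03·[0.3273·40.6000 + 0.6727·13.6500] = 21.8155
Node ud (S = 29.75): V_ud = 1/1.03·[0.3273·13.6500 + 0.6727·0.0000] = 4.3372
Node dd (S = 18.06): V_dd = 1/1.03·[0.3273·0.0000 + 0.6727·0.0000] = 0.0000
Node u (S = 35): V_u = 1/1.03·[0.3273·21.8155 + 0.6727·4.3372] = 9.7644
Node d (S = 21.25): V_d = 1/1.03·[0.3273·4.3372 + 0.6727·0.0000] = 1.3781
Node 0 (S = 25): V_0 = 1/1.03·[0.3273·9.7644 + 0.6727·1.3781] = 4.0026

4.00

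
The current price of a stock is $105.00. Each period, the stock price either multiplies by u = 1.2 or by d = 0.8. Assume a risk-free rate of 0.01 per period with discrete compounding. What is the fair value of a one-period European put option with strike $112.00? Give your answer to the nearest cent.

$13.17

Risk-neutral probability p = (1 + 0.01 − 0.8)/(1.2 − 0.8) = 0.2100/0.4000 = 0.5250
Terminal stock prices: S_u = 126, S_d = 84
Terminal payoffs (K − S): max(-14, 0) = 0, max(28, 0) = 28
Node 0 (S = 105): V_0 = 1/1.01·[0.5250·0.0000 + 0.4750·28.0000] = 13.1683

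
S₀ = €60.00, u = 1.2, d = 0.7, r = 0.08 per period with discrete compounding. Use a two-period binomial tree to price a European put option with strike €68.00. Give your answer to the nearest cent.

Risk-neutral probability p = (1 + 0.08 − 0.7)/(1.2 − 0.7) = 0.3800/0.5000 = 0.7600
Terminal stock prices: S_uu = 86.4, S_ud = 50.4, S_dd = 29.4
Terminal payoffs (K − S): max(-18.4, 0) = 0, max(17.6, 0) = 17.6, max(38.6, 0) = 38.6
Node u (S = 72): V_u = 1/1.08·[0.7600·0.0000 + 0.2400·17.6000] = 3.9111
Node d (S = 42): V_d = 1/1.08·[0.7600·17.6000 + 0.2400·38.6000] = 20.9630
Node 0 (S = 60): V_0 = 1/1.08·[0.7600·3.9111 + 0.2400·20.9630] = 7.4107

€7.41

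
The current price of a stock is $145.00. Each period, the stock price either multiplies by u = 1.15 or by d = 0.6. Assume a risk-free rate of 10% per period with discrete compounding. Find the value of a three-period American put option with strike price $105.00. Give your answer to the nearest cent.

$1.83

Risk-neutral probability p = (1 + 0.1 − 0.6)/(1.15 − 0.6) = 0.5000/0.5500 = 0.9091
Terminal stock prices: S_uuu = 220.5, S_uud = 115.1, S_udd = 60.03, S_ddd = 31.32
Terminal payoffs (K − S): max(-115.5, 0) = 0, max(-10.06, 0) = 0, max(44.97, 0) = 44.97, max(73.68, 0) = 73.68
Node uu (S = 191.8): continuation = 1/1.1·[0.9091·0.0000 + 0.0909·0.0000] = 0.0000; exercise value = 0.0000 ≤ continuation, so V_uu = 0.0000
Node ud (S = 100): continuation = 1/1.1·[0.9091·0.0000 + 0.0909·44.9700] = 3.7165; exercise value = 4.9500 > continuation, so V_ud = 4.9500 (exercise)
Node dd (S = 52.2): continuation = 1/1.1·[0.9091·44.9700 + 0.0909·73.6800] = 43.2545; exercise value = 52.8000 > continuation, so V_dd = 52.8000 (exercise)
Node u (S = 166.8): continuation = 1/1.1·[0.9091·0.0000 + 0.0909·4.9500] = 0.4091; exercise value = 0.0000 ≤ continuation, so V_u = 0.4091
Node d (S = 87): continuation = 1/1.1·[0.9091·4.9500 + 0.0909·52.8000] = 8.4545; exercise value = 18.0000 > continuation, so V_d = 18.0000 (exercise)
Node 0 (S = 145): continuation = 1/1.1·[0.9091·0.4091 + 0.0909·18.0000] = 1.8257; exercise value = 0.0000 ≤ continuation, so V_0 = 1.8257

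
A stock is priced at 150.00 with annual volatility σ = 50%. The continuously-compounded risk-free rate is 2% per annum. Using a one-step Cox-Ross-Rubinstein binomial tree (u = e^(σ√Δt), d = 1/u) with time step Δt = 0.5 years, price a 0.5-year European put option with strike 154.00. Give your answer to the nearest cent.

27.64

CRR parameters: u = e^(σ√Δt) = e^(0.5·√0.5) = 1.4241, d = 1/u = 0.7022
Per-period rate: rΔt = 0.02·0.5 = 0.01, so R = e^0.01 = 1.0101
Risk-neutral probability p = (e^0.01 − 0.7022)/(1.4241 − 0.7022) = 0.3079/0.7219 = 0.4264
Terminal stock prices: S_u = 213.6, S_d = 105.3
Terminal payoffs (K − S): max(-59.62, 0) = 0, max(48.67, 0) = 48.67
Node 0 (S = 150): V_0 = e^(−0.01)·[0.4264·0.0000 + 0.5736·48.6717] = 27.6383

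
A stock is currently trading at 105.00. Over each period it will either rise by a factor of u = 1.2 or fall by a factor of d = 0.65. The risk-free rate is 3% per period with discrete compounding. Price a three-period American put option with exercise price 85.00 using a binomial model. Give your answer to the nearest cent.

Risk-neutral probability p = (1 + 0.03 − 0.65)/(1.2 − 0.65) = 0.3800/0.5500 = 0.6909
Terminal stock prices: S_uuu = 181.4, S_uud = 98.28, S_udd = 53.24, S_ddd = 28.84
Terminal payoffs (K − S): max(-96.44, 0) = 0, max(-13.28, 0) = 0, max(31.76, 0) = 31.76, max(56.16, 0) = 56.16
Node uu (S = 151.2): continuation = 1/1.03·[0.6909·0.0000 + 0.3091·0.0000] = 0.0000; exercise value = 0.0000 ≤ continuation, so V_uu = 0.0000
Node ud (S = 81.9): continuation = 1/1.03·[0.6909·0.0000 + 0.3091·31.7650] = 9.5323; exercise value = 3.1000 ≤ continuation, so V_ud = 9.5323
Node dd (S = 44.36): continuation = 1/1.03·[0.6909·31.7650 + 0.3091·56.1644] = 38.1618; exercise value = 40.6375 > continuation, so V_dd = 40.6375 (exercise)
Node u (S = 126): continuation = 1/1.03·[0.6909·0.0000 + 0.3091·9.5323] = 2.8605; exercise value = 0.0000 ≤ continuation, so V_u = 2.8605
Node d (S = 68.25): continuation = 1/1.03·[0.6909·9.5323 + 0.3091·40.6375] = 18.5890; exercise value = 16.7500 ≤ continuation, so V_d = 18.5890
Node 0 (S = 105): continuation = 1/1.03·[0.6909·2.8605 + 0.3091·18.5890] = 7.4971; exercise value = 0.0000 ≤ continuation, so V_0 = 7.4971

7.50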